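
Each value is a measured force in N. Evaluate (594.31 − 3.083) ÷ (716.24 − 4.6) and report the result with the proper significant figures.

0.8308

594.31 − 3.083 = 591.227, limited to 2 d.p. → 5 s.f.; 716.24 − 4.6 = 711.64, limited to 1 d.p. → 4 s.f.
Carrying full precision, 591.227 ÷ 711.64 = 0.83079506492…; keep min(5, 4) = 4 s.f.
Rounded to 4 significant figures: 0.8308.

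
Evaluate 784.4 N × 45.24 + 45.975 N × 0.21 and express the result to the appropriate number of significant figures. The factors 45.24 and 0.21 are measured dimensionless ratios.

784.4 × 45.24 = 35486.256 → 3.549 × 10^4 N (4 s.f., last digit at the 10^1 place).
45.975 × 0.21 = 9.65475 → 9.7 N (2 s.f., last digit at the 10^-1 place).
Sum: 35495.91075 N; keep the coarser place, 10^1.
Result: 3.550 × 10^4 N.

3.550 × 10^4 N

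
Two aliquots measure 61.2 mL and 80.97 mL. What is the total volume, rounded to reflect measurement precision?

142.2 mL

61.2 mL + 80.97 mL = 142.17 mL.
Addition/subtraction keeps the fewest decimal places: 61.2 → 1 decimal place, 80.97 → 2 decimal places; limit is 1.
Rounded to 1 decimal place: 142.2 mL.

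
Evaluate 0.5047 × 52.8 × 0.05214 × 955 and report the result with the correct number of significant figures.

1.33 × 10³

0.5047 × 52.8 × 0.05214 × 955 = 1326.91048459…
Multiplication/division keeps the fewest significant figures: 0.5047 → 4 s.f., 52.8 → 3 s.f., 0.05214 → 4 s.f., 955 → 3 s.f.; limit is 3.
Rounded to 3 significant figures: 1.33 × 10³.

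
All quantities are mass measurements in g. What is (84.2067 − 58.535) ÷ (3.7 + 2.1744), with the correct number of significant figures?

84.2067 − 58.535 = 25.6717, limited to 3 d.p. → 5 s.f.; 3.7 + 2.1744 = 5.8744, limited to 1 d.p. → 2 s.f.
Carrying full precision, 25.6717 ÷ 5.8744 = 4.37009737165…; keep min(5, 2) = 2 s.f.
Rounded to 2 significant figures: 4.4.

4.4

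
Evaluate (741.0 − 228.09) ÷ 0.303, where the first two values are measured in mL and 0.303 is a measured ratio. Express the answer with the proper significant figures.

741.0 mL − 228.09 mL = 512.91 mL; the difference is limited to 1 decimal place (4 s.f.).
Carrying full precision, 512.91 ÷ 0.303 = 1692.77227723… mL; 0.303 has 3 s.f., so the result keeps min(4, 3) = 3 s.f.
Rounded to 3 significant figures: 1.69 × 10³ mL.

1.69 × 10³ mL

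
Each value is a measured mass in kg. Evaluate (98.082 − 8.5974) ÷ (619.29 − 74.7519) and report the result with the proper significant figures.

0.16433

98.082 − 8.5974 = 89.4846, limited to 3 d.p. → 5 s.f.; 619.29 − 74.7519 = 544.5381, limited to 2 d.p. → 5 s.f.
Carrying full precision, 89.4846 ÷ 544.5381 = 0.164331201067…; keep min(5, 5) = 5 s.f.
Rounded to 5 significant figures: 0.16433.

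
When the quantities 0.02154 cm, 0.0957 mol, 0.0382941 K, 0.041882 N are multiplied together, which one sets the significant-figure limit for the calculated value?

0.02154 cm → 4 s.f.; 0.0957 mol → 3 s.f.; 0.0382941 K → 6 s.f.; 0.041882 N → 5 s.f.
The fewest is 3 significant figures, from 0.0957 mol.

0.0957 mol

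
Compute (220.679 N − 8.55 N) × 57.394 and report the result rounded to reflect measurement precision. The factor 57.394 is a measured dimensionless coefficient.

220.679 N − 8.55 N = 212.129 N; the difference is limited to 2 decimal places (5 s.f.).
Carrying full precision, 212.129 × 57.394 = 12174.931826 N; 57.394 has 5 s.f., so the result keeps min(5, 5) = 5 s.f.
Rounded to 5 significant figures: 1.2175 × 10⁴ N.

1.2175 × 10⁴ N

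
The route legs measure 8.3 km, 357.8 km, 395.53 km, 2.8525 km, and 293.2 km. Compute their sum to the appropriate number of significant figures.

1057.7 km

8.3 km + 357.8 km + 395.53 km + 2.8525 km + 293.2 km = 1057.6825 km.
Addition/subtraction keeps the fewest decimal places: 8.3 → 1 decimal place, 357.8 → 1 decimal place, 395.53 → 2 decimal places, 2.8525 → 4 decimal places, 293.2 → 1 decimal place; limit is 1.
Rounded to 1 decimal place: 1057.7 km.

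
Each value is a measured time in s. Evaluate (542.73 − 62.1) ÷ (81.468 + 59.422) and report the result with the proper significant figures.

542.73 − 62.1 = 480.63, limited to 1 d.p. → 4 s.f.; 81.468 + 59.422 = 140.890, limited to 3 d.p. → 6 s.f.
Carrying full precision, 480.63 ÷ 140.890 = 3.41138476826…; keep min(4, 6) = 4 s.f.
Rounded to 4 significant figures: 3.411.

3.411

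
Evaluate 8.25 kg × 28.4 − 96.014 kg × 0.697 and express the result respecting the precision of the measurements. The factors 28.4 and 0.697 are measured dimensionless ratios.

8.25 × 28.4 = 234.3 → 234 kg (3 s.f., last digit at the 10^0 place).
96.014 × 0.697 = 66.921758 → 66.9 kg (3 s.f., last digit at the 10^-1 place).
Difference: 167.378242 kg; keep the coarser place, 10^0.
Result: 167 kg.

167 kg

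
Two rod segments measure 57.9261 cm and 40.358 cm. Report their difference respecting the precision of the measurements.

57.9261 cm − 40.358 cm = 17.5681 cm.
Addition/subtraction keeps the fewest decimal places: 57.9261 → 4 decimal places, 40.358 → 3 decimal places; limit is 3.
Rounded to 3 decimal places: 17.568 cm.

17.568 cm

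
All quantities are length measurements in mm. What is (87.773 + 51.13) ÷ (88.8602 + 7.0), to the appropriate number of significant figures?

87.773 + 51.13 = 138.903, limited to 2 d.p. → 5 s.f.; 88.8602 + 7.0 = 95.8602, limited to 1 d.p. → 3 s.f.
Carrying full precision, 138.903 ÷ 95.8602 = 1.4490163801…; keep min(5, 3) = 3 s.f.
Rounded to 3 significant figures: 1.45.

1.45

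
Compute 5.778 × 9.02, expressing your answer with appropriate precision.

52.1

5.778 × 9.02 = 52.11756
Multiplication/division keeps the fewest significant figures: 5.778 → 4 s.f., 9.02 → 3 s.f.; limit is 3.
Rounded to 3 significant figures: 52.1.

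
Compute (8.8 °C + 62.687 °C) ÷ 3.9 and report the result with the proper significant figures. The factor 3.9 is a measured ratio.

18 °C

8.8 °C + 62.687 °C = 71.487 °C; the sum is limited to 1 decimal place (3 s.f.).
Carrying full precision, 71.487 ÷ 3.9 = 18.33 °C; 3.9 has 2 s.f., so the result keeps min(3, 2) = 2 s.f.
Rounded to 2 significant figures: 18 °C.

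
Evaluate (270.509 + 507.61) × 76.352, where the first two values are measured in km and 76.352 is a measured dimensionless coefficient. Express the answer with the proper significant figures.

270.509 km + 507.61 km = 778.119 km; the sum is limited to 2 decimal places (5 s.f.).
Carrying full precision, 778.119 × 76.352 = 59410.941888 km; 76.352 has 5 s.f., so the result keeps min(5, 5) = 5 s.f.
Rounded to 5 significant figures: 59411 km.

59411 km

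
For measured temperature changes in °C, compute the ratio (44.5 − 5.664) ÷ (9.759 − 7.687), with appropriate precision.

44.5 − 5.664 = 38.836, limited to 1 d.p. → 3 s.f.; 9.759 − 7.687 = 2.072, limited to 3 d.p. → 4 s.f.
Carrying full precision, 38.836 ÷ 2.072 = 18.7432432432…; keep min(3, 4) = 3 s.f.
Rounded to 3 significant figures: 18.7.

18.7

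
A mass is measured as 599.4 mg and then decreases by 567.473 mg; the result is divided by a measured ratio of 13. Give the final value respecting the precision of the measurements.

2.5 mg

599.4 mg − 567.473 mg = 31.927 mg; the difference is limited to 1 decimal place (3 s.f.).
Carrying full precision, 31.927 ÷ 13 = 2.45592307692… mg; 13 has 2 s.f., so the result keeps min(3, 2) = 2 s.f.
Rounded to 2 significant figures: 2.5 mg.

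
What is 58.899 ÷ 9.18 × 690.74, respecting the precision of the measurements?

4.43 × 10³

58.899 ÷ 9.18 × 690.74 = 4431.79686928…
Multiplication/division keeps the fewest significant figures: 58.899 → 5 s.f., 9.18 → 3 s.f., 690.74 → 5 s.f.; limit is 3.
Rounded to 3 significant figures: 4.43 × 10³.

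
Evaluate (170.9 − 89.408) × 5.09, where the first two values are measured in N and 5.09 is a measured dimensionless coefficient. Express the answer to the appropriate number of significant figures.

415 N

170.9 N − 89.408 N = 81.492 N; the difference is limited to 1 decimal place (3 s.f.).
Carrying full precision, 81.492 × 5.09 = 414.79428 N; 5.09 has 3 s.f., so the result keeps min(3, 3) = 3 s.f.
Rounded to 3 significant figures: 415 N.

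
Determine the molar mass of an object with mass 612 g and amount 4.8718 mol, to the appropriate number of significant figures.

molar mass = 612 g ÷ 4.8718 mol = 125.620920399… g/mol.
612 has 3 significant figures; 4.8718 has 5.
Division/multiplication keeps the fewest: 3 significant figures.
Rounded: 126 g/mol.

126 g/mol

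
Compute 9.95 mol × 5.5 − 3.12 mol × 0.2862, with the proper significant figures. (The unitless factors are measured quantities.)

9.95 × 5.5 = 54.725 → 55 mol (2 s.f., last digit at the 10^0 place).
3.12 × 0.2862 = 0.892944 → 0.893 mol (3 s.f., last digit at the 10^-3 place).
Difference: 53.832056 mol; keep the coarser place, 10^0.
Result: 54 mol.

54 mol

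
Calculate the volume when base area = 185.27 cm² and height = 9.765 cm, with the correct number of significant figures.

1809 cm³

volume = 185.27 cm² × 9.765 cm = 1809.16155 cm³.
185.27 has 5 significant figures; 9.765 has 4.
Division/multiplication keeps the fewest: 4 significant figures.
Rounded: 1809 cm³.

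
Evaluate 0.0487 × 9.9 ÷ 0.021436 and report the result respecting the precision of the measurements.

0.0487 × 9.9 ÷ 0.021436 = 22.491602911…
Multiplication/division keeps the fewest significant figures: 0.0487 → 3 s.f., 9.9 → 2 s.f., 0.021436 → 5 s.f.; limit is 2.
Rounded to 2 significant figures: 22.

22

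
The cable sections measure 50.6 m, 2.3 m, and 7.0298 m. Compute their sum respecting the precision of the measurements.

59.9 m

50.6 m + 2.3 m + 7.0298 m = 59.9298 m.
Addition/subtraction keeps the fewest decimal places: 50.6 → 1 decimal place, 2.3 → 1 decimal place, 7.0298 → 4 decimal places; limit is 1.
Rounded to 1 decimal place: 59.9 m.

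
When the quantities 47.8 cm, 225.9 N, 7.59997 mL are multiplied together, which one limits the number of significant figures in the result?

47.8 cm

47.8 cm → 3 s.f.; 225.9 N → 4 s.f.; 7.59997 mL → 6 s.f.
The fewest is 3 significant figures, from 47.8 cm.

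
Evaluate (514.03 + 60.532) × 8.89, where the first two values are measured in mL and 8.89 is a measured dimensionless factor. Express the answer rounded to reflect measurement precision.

5.11 × 10³ mL

514.03 mL + 60.532 mL = 574.562 mL; the sum is limited to 2 decimal places (5 s.f.).
Carrying full precision, 574.562 × 8.89 = 5107.85618 mL; 8.89 has 3 s.f., so the result keeps min(5, 3) = 3 s.f.
Rounded to 3 significant figures: 5.11 × 10³ mL.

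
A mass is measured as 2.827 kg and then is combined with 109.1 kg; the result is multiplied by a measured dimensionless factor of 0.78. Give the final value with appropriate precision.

87 kg

2.827 kg + 109.1 kg = 111.927 kg; the sum is limited to 1 decimal place (4 s.f.).
Carrying full precision, 111.927 × 0.78 = 87.30306 kg; 0.78 has 2 s.f., so the result keeps min(4, 2) = 2 s.f.
Rounded to 2 significant figures: 87 kg.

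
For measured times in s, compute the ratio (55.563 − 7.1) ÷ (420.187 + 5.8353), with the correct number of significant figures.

55.563 − 7.1 = 48.463, limited to 1 d.p. → 3 s.f.; 420.187 + 5.8353 = 426.0223, limited to 3 d.p. → 6 s.f.
Carrying full precision, 48.463 ÷ 426.0223 = 0.113756955915…; keep min(3, 6) = 3 s.f.
Rounded to 3 significant figures: 0.114.

0.114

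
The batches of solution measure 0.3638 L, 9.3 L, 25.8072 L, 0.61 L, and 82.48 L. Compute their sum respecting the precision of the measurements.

0.3638 L + 9.3 L + 25.8072 L + 0.61 L + 82.48 L = 118.5610 L.
Addition/subtraction keeps the fewest decimal places: 0.3638 → 4 decimal places, 9.3 → 1 decimal place, 25.8072 → 4 decimal places, 0.61 → 2 decimal places, 82.48 → 2 decimal places; limit is 1.
Rounded to 1 decimal place: 118.6 L.

118.6 L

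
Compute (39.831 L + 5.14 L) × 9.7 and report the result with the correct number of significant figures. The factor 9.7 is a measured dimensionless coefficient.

39.831 L + 5.14 L = 44.971 L; the sum is limited to 2 decimal places (4 s.f.).
Carrying full precision, 44.971 × 9.7 = 436.2187 L; 9.7 has 2 s.f., so the result keeps min(4, 2) = 2 s.f.
Rounded to 2 significant figures: 4.4 × 10^2 L.

4.4 × 10^2 L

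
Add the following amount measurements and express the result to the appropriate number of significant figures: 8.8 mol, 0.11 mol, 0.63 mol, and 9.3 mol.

8.8 mol + 0.11 mol + 0.63 mol + 9.3 mol = 18.84 mol.
Addition/subtraction keeps the fewest decimal places: 8.8 → 1 decimal place, 0.11 → 2 decimal places, 0.63 → 2 decimal places, 9.3 → 1 decimal place; limit is 1.
Rounded to 1 decimal place: 18.8 mol.

18.8 mol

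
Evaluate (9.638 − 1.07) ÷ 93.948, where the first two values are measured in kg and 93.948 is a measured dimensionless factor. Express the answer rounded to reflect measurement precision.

0.0912 kg

9.638 kg − 1.07 kg = 8.568 kg; the difference is limited to 2 decimal places (3 s.f.).
Carrying full precision, 8.568 ÷ 93.948 = 0.0911993868949… kg; 93.948 has 5 s.f., so the result keeps min(3, 5) = 3 s.f.
Rounded to 3 significant figures: 0.0912 kg.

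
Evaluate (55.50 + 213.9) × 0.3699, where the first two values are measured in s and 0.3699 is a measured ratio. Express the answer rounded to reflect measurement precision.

55.50 s + 213.9 s = 269.40 s; the sum is limited to 1 decimal place (4 s.f.).
Carrying full precision, 269.40 × 0.3699 = 99.65106 s; 0.3699 has 4 s.f., so the result keeps min(4, 4) = 4 s.f.
Rounded to 4 significant figures: 99.65 s.

99.65 s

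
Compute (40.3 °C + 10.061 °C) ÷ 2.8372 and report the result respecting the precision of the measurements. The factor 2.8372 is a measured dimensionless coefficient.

40.3 °C + 10.061 °C = 50.361 °C; the sum is limited to 1 decimal place (3 s.f.).
Carrying full precision, 50.361 ÷ 2.8372 = 17.7502467221… °C; 2.8372 has 5 s.f., so the result keeps min(3, 5) = 3 s.f.
Rounded to 3 significant figures: 17.8 °C.

17.8 °C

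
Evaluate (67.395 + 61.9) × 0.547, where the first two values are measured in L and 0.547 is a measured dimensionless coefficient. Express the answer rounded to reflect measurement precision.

70.7 L

67.395 L + 61.9 L = 129.295 L; the sum is limited to 1 decimal place (4 s.f.).
Carrying full precision, 129.295 × 0.547 = 70.724365 L; 0.547 has 3 s.f., so the result keeps min(4, 3) = 3 s.f.
Rounded to 3 significant figures: 70.7 L.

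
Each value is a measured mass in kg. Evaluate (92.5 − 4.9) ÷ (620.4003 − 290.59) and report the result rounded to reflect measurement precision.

92.5 − 4.9 = 87.6, limited to 1 d.p. → 3 s.f.; 620.4003 − 290.59 = 329.8103, limited to 2 d.p. → 5 s.f.
Carrying full precision, 87.6 ÷ 329.8103 = 0.265607229368…; keep min(3, 5) = 3 s.f.
Rounded to 3 significant figures: 0.266.

0.266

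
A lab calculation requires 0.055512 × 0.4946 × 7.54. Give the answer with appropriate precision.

0.207

0.055512 × 0.4946 × 7.54 = 0.207020013408
Multiplication/division keeps the fewest significant figures: 0.055512 → 5 s.f., 0.4946 → 4 s.f., 7.54 → 3 s.f.; limit is 3.
Rounded to 3 significant figures: 0.207.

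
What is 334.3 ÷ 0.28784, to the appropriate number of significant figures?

334.3 ÷ 0.28784 = 1161.40911618…
Multiplication/division keeps the fewest significant figures: 334.3 → 4 s.f., 0.28784 → 5 s.f.; limit is 4.
Rounded to 4 significant figures: 1161.

1161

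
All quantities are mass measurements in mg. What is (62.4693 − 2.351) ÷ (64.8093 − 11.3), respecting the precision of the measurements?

62.4693 − 2.351 = 60.1183, limited to 3 d.p. → 5 s.f.; 64.8093 − 11.3 = 53.5093, limited to 1 d.p. → 3 s.f.
Carrying full precision, 60.1183 ÷ 53.5093 = 1.1235112401…; keep min(5, 3) = 3 s.f.
Rounded to 3 significant figures: 1.12.

1.12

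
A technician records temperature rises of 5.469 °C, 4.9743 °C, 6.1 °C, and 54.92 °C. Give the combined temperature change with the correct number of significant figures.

5.469 °C + 4.9743 °C + 6.1 °C + 54.92 °C = 71.4633 °C.
Addition/subtraction keeps the fewest decimal places: 5.469 → 3 decimal places, 4.9743 → 4 decimal places, 6.1 → 1 decimal place, 54.92 → 2 decimal places; limit is 1.
Rounded to 1 decimal place: 71.5 °C.

71.5 °C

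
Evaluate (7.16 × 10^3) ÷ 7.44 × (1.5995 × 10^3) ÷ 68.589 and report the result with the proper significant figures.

2.24 × 10^4

(7.16 × 10^3) ÷ 7.44 × (1.5995 × 10^3) ÷ 68.589 = 22442.4290111…
Multiplication/division keeps the fewest significant figures: 7.16 × 10^3 → 3 s.f., 7.44 → 3 s.f., 1.5995 × 10^3 → 5 s.f., 68.589 → 5 s.f.; limit is 3.
Rounded to 3 significant figures: 2.24 × 10^4.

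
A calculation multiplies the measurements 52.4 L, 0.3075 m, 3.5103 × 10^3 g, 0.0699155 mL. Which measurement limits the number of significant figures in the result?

52.4 L

52.4 L → 3 s.f.; 0.3075 m → 4 s.f.; 3.5103 × 10^3 g → 5 s.f.; 0.0699155 mL → 6 s.f.
The fewest is 3 significant figures, from 52.4 L.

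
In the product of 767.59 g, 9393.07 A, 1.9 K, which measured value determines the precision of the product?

767.59 g → 5 s.f.; 9393.07 A → 6 s.f.; 1.9 K → 2 s.f.
The fewest is 2 significant figures, from 1.9 K.

1.9 K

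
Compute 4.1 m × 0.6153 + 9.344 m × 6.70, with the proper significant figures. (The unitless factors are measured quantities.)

4.1 × 0.6153 = 2.52273 → 2.5 m (2 s.f., last digit at the 10^-1 place).
9.344 × 6.70 = 62.6048 → 62.6 m (3 s.f., last digit at the 10^-1 place).
Sum: 65.12753 m; keep the coarser place, 10^-1.
Result: 65.1 m.

65.1 m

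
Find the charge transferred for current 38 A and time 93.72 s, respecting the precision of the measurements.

charge transferred = 38 A × 93.72 s = 3561.36 C.
38 has 2 significant figures; 93.72 has 4.
Division/multiplication keeps the fewest: 2 significant figures.
Rounded: 3.6 × 10³ C.

3.6 × 10³ C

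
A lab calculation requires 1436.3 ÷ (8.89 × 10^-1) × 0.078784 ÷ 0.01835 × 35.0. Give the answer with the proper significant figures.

1436.3 ÷ (8.89 × 10^-1) × 0.078784 ÷ 0.01835 × 35.0 = 242780.276771…
Multiplication/division keeps the fewest significant figures: 1436.3 → 5 s.f., 8.89 × 10^-1 → 3 s.f., 0.078784 → 5 s.f., 0.01835 → 4 s.f., 35.0 → 3 s.f.; limit is 3.
Rounded to 3 significant figures: 2.43 × 10^5.

2.43 × 10^5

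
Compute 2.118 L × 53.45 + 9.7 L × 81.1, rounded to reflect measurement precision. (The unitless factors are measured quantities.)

9.0 × 10² L

2.118 × 53.45 = 113.2071 → 113.2 L (4 s.f., last digit at the 10^-1 place).
9.7 × 81.1 = 786.67 → 7.9 × 10² L (2 s.f., last digit at the 10^1 place).
Sum: 899.8771 L; keep the coarser place, 10^1.
Result: 9.0 × 10² L.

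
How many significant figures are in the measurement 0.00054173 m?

5

0.00054173: leading zeros are not significant.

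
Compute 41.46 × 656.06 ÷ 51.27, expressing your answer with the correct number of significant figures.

41.46 × 656.06 ÷ 51.27 = 530.529502633…
Multiplication/division keeps the fewest significant figures: 41.46 → 4 s.f., 656.06 → 5 s.f., 51.27 → 4 s.f.; limit is 4.
Rounded to 4 significant figures: 530.5.

530.5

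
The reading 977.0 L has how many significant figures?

4

977.0: trailing zeros after a decimal point are significant.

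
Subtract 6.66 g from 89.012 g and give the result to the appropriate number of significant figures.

82.35 g

89.012 g − 6.66 g = 82.352 g.
Addition/subtraction keeps the fewest decimal places: 89.012 → 3 decimal places, 6.66 → 2 decimal places; limit is 2.
Rounded to 2 decimal places: 82.35 g.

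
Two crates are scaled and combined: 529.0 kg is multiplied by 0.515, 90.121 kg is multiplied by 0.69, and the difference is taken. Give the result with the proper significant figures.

2.10 × 10^2 kg

529.0 × 0.515 = 272.435 → 272 kg (3 s.f., last digit at the 10^0 place).
90.121 × 0.69 = 62.18349 → 62 kg (2 s.f., last digit at the 10^0 place).
Difference: 210.25151 kg; keep the coarser place, 10^0.
Result: 2.10 × 10^2 kg.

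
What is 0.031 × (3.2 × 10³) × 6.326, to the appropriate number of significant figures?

0.031 × (3.2 × 10³) × 6.326 = 627.5392
Multiplication/division keeps the fewest significant figures: 0.031 → 2 s.f., 3.2 × 10³ → 2 s.f., 6.326 → 4 s.f.; limit is 2.
Rounded to 2 significant figures: 6.3 × 10².

6.3 × 10²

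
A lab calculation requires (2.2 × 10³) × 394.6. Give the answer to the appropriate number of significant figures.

8.7 × 10⁵

(2.2 × 10³) × 394.6 = 868120
Multiplication/division keeps the fewest significant figures: 2.2 × 10³ → 2 s.f., 394.6 → 4 s.f.; limit is 2.
Rounded to 2 significant figures: 8.7 × 10⁵.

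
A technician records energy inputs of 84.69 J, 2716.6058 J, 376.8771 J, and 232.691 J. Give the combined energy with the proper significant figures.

84.69 J + 2716.6058 J + 376.8771 J + 232.691 J = 3410.8639 J.
Addition/subtraction keeps the fewest decimal places: 84.69 → 2 decimal places, 2716.6058 → 4 decimal places, 376.8771 → 4 decimal places, 232.691 → 3 decimal places; limit is 2.
Rounded to 2 decimal places: 3410.86 J.

3410.86 J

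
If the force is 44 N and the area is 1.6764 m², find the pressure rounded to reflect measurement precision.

pressure = 44 N ÷ 1.6764 m² = 26.2467191601… Pa.
44 has 2 significant figures; 1.6764 has 5.
Division/multiplication keeps the fewest: 2 significant figures.
Rounded: 26 Pa.

26 Pa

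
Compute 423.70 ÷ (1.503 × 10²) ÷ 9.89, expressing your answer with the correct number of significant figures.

423.70 ÷ (1.503 × 10²) ÷ 9.89 = 0.285038282047…
Multiplication/division keeps the fewest significant figures: 423.70 → 5 s.f., 1.503 × 10² → 4 s.f., 9.89 → 3 s.f.; limit is 3.
Rounded to 3 significant figures: 0.285.

0.285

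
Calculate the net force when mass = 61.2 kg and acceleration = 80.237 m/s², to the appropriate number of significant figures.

4.91 × 10^3 N

net force = 61.2 kg × 80.237 m/s² = 4910.5044 N.
61.2 has 3 significant figures; 80.237 has 5.
Division/multiplication keeps the fewest: 3 significant figures.
Rounded: 4.91 × 10^3 N.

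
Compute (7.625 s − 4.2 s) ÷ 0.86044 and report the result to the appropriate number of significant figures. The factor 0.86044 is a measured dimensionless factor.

7.625 s − 4.2 s = 3.425 s; the difference is limited to 1 decimal place (2 s.f.).
Carrying full precision, 3.425 ÷ 0.86044 = 3.9805215936… s; 0.86044 has 5 s.f., so the result keeps min(2, 5) = 2 s.f.
Rounded to 2 significant figures: 4.0 s.

4.0 s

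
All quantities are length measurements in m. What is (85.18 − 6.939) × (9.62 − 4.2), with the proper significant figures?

85.18 − 6.939 = 78.241, limited to 2 d.p. → 4 s.f.; 9.62 − 4.2 = 5.42, limited to 1 d.p. → 2 s.f.
Carrying full precision, 78.241 × 5.42 = 424.06622; keep min(4, 2) = 2 s.f.
Rounded to 2 significant figures: 4.2 × 10² m².

4.2 × 10² m²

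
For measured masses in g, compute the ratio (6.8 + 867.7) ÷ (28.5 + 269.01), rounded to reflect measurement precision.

2.939

6.8 + 867.7 = 874.5, limited to 1 d.p. → 4 s.f.; 28.5 + 269.01 = 297.51, limited to 1 d.p. → 4 s.f.
Carrying full precision, 874.5 ÷ 297.51 = 2.93939699506…; keep min(4, 4) = 4 s.f.
Rounded to 4 significant figures: 2.939.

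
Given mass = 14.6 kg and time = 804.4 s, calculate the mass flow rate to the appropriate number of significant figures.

mass flow rate = 14.6 kg ÷ 804.4 s = 0.0181501740428… kg/s.
14.6 has 3 significant figures; 804.4 has 4.
Division/multiplication keeps the fewest: 3 significant figures.
Rounded: 0.0182 kg/s.

0.0182 kg/s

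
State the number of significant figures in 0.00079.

0.00079: leading zeros are not significant.

2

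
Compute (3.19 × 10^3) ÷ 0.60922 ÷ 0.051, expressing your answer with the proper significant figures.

1.0 × 10^5

(3.19 × 10^3) ÷ 0.60922 ÷ 0.051 = 102670.660201…
Multiplication/division keeps the fewest significant figures: 3.19 × 10^3 → 3 s.f., 0.60922 → 5 s.f., 0.051 → 2 s.f.; limit is 2.
Rounded to 2 significant figures: 1.0 × 10^5.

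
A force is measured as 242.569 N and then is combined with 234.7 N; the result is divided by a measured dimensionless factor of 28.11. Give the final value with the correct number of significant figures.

16.98 N

242.569 N + 234.7 N = 477.269 N; the sum is limited to 1 decimal place (4 s.f.).
Carrying full precision, 477.269 ÷ 28.11 = 16.9786197083… N; 28.11 has 4 s.f., so the result keeps min(4, 4) = 4 s.f.
Rounded to 4 significant figures: 16.98 N.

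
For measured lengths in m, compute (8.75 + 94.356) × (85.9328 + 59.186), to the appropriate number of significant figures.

8.75 + 94.356 = 103.106, limited to 2 d.p. → 5 s.f.; 85.9328 + 59.186 = 145.1188, limited to 3 d.p. → 6 s.f.
Carrying full precision, 103.106 × 145.1188 = 14962.6189928; keep min(5, 6) = 5 s.f.
Rounded to 5 significant figures: 14963 m².

14963 m²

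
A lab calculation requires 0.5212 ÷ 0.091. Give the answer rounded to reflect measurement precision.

0.5212 ÷ 0.091 = 5.72747252747…
Multiplication/division keeps the fewest significant figures: 0.5212 → 4 s.f., 0.091 → 2 s.f.; limit is 2.
Rounded to 2 significant figures: 5.7.

5.7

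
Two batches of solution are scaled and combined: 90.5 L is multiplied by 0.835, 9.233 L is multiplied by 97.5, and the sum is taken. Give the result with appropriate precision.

976 L

90.5 × 0.835 = 75.5675 → 75.6 L (3 s.f., last digit at the 10^-1 place).
9.233 × 97.5 = 900.2175 → 900. L (3 s.f., last digit at the 10^0 place).
Sum: 975.785 L; keep the coarser place, 10^0.
Result: 976 L.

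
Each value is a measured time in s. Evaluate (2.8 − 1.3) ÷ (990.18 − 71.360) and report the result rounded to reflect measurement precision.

2.8 − 1.3 = 1.5, limited to 1 d.p. → 2 s.f.; 990.18 − 71.360 = 918.820, limited to 2 d.p. → 5 s.f.
Carrying full precision, 1.5 ÷ 918.820 = 0.00163252867809…; keep min(2, 5) = 2 s.f.
Rounded to 2 significant figures: 0.0016.

0.0016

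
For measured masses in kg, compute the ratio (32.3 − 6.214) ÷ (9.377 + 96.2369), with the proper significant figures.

2.47 × 10⁻¹

32.3 − 6.214 = 26.086, limited to 1 d.p. → 3 s.f.; 9.377 + 96.2369 = 105.6139, limited to 3 d.p. → 6 s.f.
Carrying full precision, 26.086 ÷ 105.6139 = 0.24699400363…; keep min(3, 6) = 3 s.f.
Rounded to 3 significant figures: 2.47 × 10⁻¹.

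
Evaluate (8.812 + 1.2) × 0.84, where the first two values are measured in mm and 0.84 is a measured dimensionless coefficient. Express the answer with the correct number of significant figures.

8.812 mm + 1.2 mm = 10.012 mm; the sum is limited to 1 decimal place (3 s.f.).
Carrying full precision, 10.012 × 0.84 = 8.41008 mm; 0.84 has 2 s.f., so the result keeps min(3, 2) = 2 s.f.
Rounded to 2 significant figures: 8.4 mm.

8.4 mm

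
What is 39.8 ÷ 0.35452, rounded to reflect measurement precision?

112

39.8 ÷ 0.35452 = 112.26447027…
Multiplication/division keeps the fewest significant figures: 39.8 → 3 s.f., 0.35452 → 5 s.f.; limit is 3.
Rounded to 3 significant figures: 112.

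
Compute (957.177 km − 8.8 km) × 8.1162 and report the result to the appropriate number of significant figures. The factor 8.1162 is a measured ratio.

957.177 km − 8.8 km = 948.377 km; the difference is limited to 1 decimal place (4 s.f.).
Carrying full precision, 948.377 × 8.1162 = 7697.2174074 km; 8.1162 has 5 s.f., so the result keeps min(4, 5) = 4 s.f.
Rounded to 4 significant figures: 7697 km.

7697 km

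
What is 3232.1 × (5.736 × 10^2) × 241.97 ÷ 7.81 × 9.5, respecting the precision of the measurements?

3232.1 × (5.736 × 10^2) × 241.97 ÷ 7.81 × 9.5 = 545667424.412…
Multiplication/division keeps the fewest significant figures: 3232.1 → 5 s.f., 5.736 × 10^2 → 4 s.f., 241.97 → 5 s.f., 7.81 → 3 s.f., 9.5 → 2 s.f.; limit is 2.
Rounded to 2 significant figures: 5.5 × 10^8.

5.5 × 10^8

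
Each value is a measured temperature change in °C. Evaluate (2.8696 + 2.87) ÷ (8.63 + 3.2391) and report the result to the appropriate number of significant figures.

2.8696 + 2.87 = 5.7396, limited to 2 d.p. → 3 s.f.; 8.63 + 3.2391 = 11.8691, limited to 2 d.p. → 4 s.f.
Carrying full precision, 5.7396 ÷ 11.8691 = 0.483574997262…; keep min(3, 4) = 3 s.f.
Rounded to 3 significant figures: 0.484.

0.484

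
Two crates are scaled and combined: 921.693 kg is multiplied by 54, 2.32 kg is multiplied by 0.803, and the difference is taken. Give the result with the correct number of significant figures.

921.693 × 54 = 49771.422 → 5.0 × 10^4 kg (2 s.f., last digit at the 10^3 place).
2.32 × 0.803 = 1.86296 → 1.86 kg (3 s.f., last digit at the 10^-2 place).
Difference: 49769.55904 kg; keep the coarser place, 10^3.
Result: 5.0 × 10^4 kg.

5.0 × 10^4 kg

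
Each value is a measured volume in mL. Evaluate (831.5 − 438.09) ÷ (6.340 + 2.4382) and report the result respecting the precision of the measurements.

44.82

831.5 − 438.09 = 393.41, limited to 1 d.p. → 4 s.f.; 6.340 + 2.4382 = 8.7782, limited to 3 d.p. → 4 s.f.
Carrying full precision, 393.41 ÷ 8.7782 = 44.8167050193…; keep min(4, 4) = 4 s.f.
Rounded to 4 significant figures: 44.82.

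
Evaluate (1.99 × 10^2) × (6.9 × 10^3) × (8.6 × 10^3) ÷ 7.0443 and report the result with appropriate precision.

1.7 × 10^9

(1.99 × 10^2) × (6.9 × 10^3) × (8.6 × 10^3) ÷ 7.0443 = 1.67634257485 × 10^9…
Multiplication/division keeps the fewest significant figures: 1.99 × 10^2 → 3 s.f., 6.9 × 10^3 → 2 s.f., 8.6 × 10^3 → 2 s.f., 7.0443 → 5 s.f.; limit is 2.
Rounded to 2 significant figures: 1.7 × 10^9.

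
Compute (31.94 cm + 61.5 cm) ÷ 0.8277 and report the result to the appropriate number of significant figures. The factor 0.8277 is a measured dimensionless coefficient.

113 cm

31.94 cm + 61.5 cm = 93.44 cm; the sum is limited to 1 decimal place (3 s.f.).
Carrying full precision, 93.44 ÷ 0.8277 = 112.891144134… cm; 0.8277 has 4 s.f., so the result keeps min(3, 4) = 3 s.f.
Rounded to 3 significant figures: 113 cm.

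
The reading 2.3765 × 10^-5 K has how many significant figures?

2.3765 × 10^-5: in scientific notation every digit of the coefficient is significant.

5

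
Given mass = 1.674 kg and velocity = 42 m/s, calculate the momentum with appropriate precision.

momentum = 1.674 kg × 42 m/s = 70.308 kg·m/s.
1.674 has 4 significant figures; 42 has 2.
Division/multiplication keeps the fewest: 2 significant figures.
Rounded: 70. kg·m/s.

70. kg·m/s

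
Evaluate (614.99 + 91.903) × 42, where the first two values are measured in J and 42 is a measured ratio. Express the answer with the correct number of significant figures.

614.99 J + 91.903 J = 706.893 J; the sum is limited to 2 decimal places (5 s.f.).
Carrying full precision, 706.893 × 42 = 29689.506 J; 42 has 2 s.f., so the result keeps min(5, 2) = 2 s.f.
Rounded to 2 significant figures: 3.0 × 10^4 J.

3.0 × 10^4 J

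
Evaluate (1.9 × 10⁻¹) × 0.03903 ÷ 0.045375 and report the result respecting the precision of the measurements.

0.16

(1.9 × 10⁻¹) × 0.03903 ÷ 0.045375 = 0.163431404959…
Multiplication/division keeps the fewest significant figures: 1.9 × 10⁻¹ → 2 s.f., 0.03903 → 4 s.f., 0.045375 → 5 s.f.; limit is 2.
Rounded to 2 significant figures: 0.16.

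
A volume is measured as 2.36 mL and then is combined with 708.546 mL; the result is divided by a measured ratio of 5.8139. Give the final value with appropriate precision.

122.28 mL

2.36 mL + 708.546 mL = 710.906 mL; the sum is limited to 2 decimal places (5 s.f.).
Carrying full precision, 710.906 ÷ 5.8139 = 122.276956948… mL; 5.8139 has 5 s.f., so the result keeps min(5, 5) = 5 s.f.
Rounded to 5 significant figures: 122.28 mL.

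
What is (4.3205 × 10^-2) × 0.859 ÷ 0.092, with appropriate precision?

0.40

(4.3205 × 10^-2) × 0.859 ÷ 0.092 = 0.403403206522…
Multiplication/division keeps the fewest significant figures: 4.3205 × 10^-2 → 5 s.f., 0.859 → 3 s.f., 0.092 → 2 s.f.; limit is 2.
Rounded to 2 significant figures: 0.40.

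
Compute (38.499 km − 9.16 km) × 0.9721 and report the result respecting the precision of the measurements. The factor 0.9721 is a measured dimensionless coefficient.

38.499 km − 9.16 km = 29.339 km; the difference is limited to 2 decimal places (4 s.f.).
Carrying full precision, 29.339 × 0.9721 = 28.5204419 km; 0.9721 has 4 s.f., so the result keeps min(4, 4) = 4 s.f.
Rounded to 4 significant figures: 28.52 km.

28.52 km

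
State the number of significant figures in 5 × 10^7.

1

5 × 10^7: in scientific notation every digit of the coefficient is significant.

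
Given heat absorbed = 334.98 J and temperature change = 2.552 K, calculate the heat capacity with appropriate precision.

131.3 J/K

heat capacity = 334.98 J ÷ 2.552 K = 131.261755486… J/K.
334.98 has 5 significant figures; 2.552 has 4.
Division/multiplication keeps the fewest: 4 significant figures.
Rounded: 131.3 J/K.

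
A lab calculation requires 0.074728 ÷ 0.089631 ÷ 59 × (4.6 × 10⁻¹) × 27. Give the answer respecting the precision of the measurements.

0.18

0.074728 ÷ 0.089631 ÷ 59 × (4.6 × 10⁻¹) × 27 = 0.175507104552…
Multiplication/division keeps the fewest significant figures: 0.074728 → 5 s.f., 0.089631 → 5 s.f., 59 → 2 s.f., 4.6 × 10⁻¹ → 2 s.f., 27 → 2 s.f.; limit is 2.
Rounded to 2 significant figures: 0.18.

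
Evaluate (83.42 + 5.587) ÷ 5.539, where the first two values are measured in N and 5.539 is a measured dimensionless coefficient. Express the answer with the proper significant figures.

83.42 N + 5.587 N = 89.007 N; the sum is limited to 2 decimal places (4 s.f.).
Carrying full precision, 89.007 ÷ 5.539 = 16.0691460552… N; 5.539 has 4 s.f., so the result keeps min(4, 4) = 4 s.f.
Rounded to 4 significant figures: 16.07 N.

16.07 N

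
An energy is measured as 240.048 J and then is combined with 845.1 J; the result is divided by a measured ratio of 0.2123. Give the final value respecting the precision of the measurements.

240.048 J + 845.1 J = 1085.148 J; the sum is limited to 1 decimal place (5 s.f.).
Carrying full precision, 1085.148 ÷ 0.2123 = 5111.3895431… J; 0.2123 has 4 s.f., so the result keeps min(5, 4) = 4 s.f.
Rounded to 4 significant figures: 5111 J.

5111 J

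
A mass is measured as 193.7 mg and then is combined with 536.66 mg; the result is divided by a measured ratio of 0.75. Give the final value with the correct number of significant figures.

9.7 × 10^2 mg

193.7 mg + 536.66 mg = 730.36 mg; the sum is limited to 1 decimal place (4 s.f.).
Carrying full precision, 730.36 ÷ 0.75 = 973.813333333… mg; 0.75 has 2 s.f., so the result keeps min(4, 2) = 2 s.f.
Rounded to 2 significant figures: 9.7 × 10^2 mg.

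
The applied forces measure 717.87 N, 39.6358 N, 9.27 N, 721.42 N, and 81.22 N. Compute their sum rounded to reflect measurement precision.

717.87 N + 39.6358 N + 9.27 N + 721.42 N + 81.22 N = 1569.4158 N.
Addition/subtraction keeps the fewest decimal places: 717.87 → 2 decimal places, 39.6358 → 4 decimal places, 9.27 → 2 decimal places, 721.42 → 2 decimal places, 81.22 → 2 decimal places; limit is 2.
Rounded to 2 decimal places: 1569.42 N.

1569.42 N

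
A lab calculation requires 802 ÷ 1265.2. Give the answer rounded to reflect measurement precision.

802 ÷ 1265.2 = 0.633891874802…
Multiplication/division keeps the fewest significant figures: 802 → 3 s.f., 1265.2 → 5 s.f.; limit is 3.
Rounded to 3 significant figures: 6.34 × 10^-1.

6.34 × 10^-1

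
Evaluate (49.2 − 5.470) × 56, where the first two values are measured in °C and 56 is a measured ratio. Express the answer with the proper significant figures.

2.4 × 10³ °C

49.2 °C − 5.470 °C = 43.730 °C; the difference is limited to 1 decimal place (3 s.f.).
Carrying full precision, 43.730 × 56 = 2448.88 °C; 56 has 2 s.f., so the result keeps min(3, 2) = 2 s.f.
Rounded to 2 significant figures: 2.4 × 10³ °C.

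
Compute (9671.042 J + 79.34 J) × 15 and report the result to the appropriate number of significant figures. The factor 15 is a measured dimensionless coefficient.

1.5 × 10⁵ J

9671.042 J + 79.34 J = 9750.382 J; the sum is limited to 2 decimal places (6 s.f.).
Carrying full precision, 9750.382 × 15 = 146255.73 J; 15 has 2 s.f., so the result keeps min(6, 2) = 2 s.f.
Rounded to 2 significant figures: 1.5 × 10⁵ J.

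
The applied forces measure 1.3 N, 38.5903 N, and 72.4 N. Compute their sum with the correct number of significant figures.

1.3 N + 38.5903 N + 72.4 N = 112.2903 N.
Addition/subtraction keeps the fewest decimal places: 1.3 → 1 decimal place, 38.5903 → 4 decimal places, 72.4 → 1 decimal place; limit is 1.
Rounded to 1 decimal place: 112.3 N.

112.3 N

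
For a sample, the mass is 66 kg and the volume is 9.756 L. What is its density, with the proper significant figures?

6.8 kg/L

density = 66 kg ÷ 9.756 L = 6.76506765068… kg/L.
66 has 2 significant figures; 9.756 has 4.
Division/multiplication keeps the fewest: 2 significant figures.
Rounded: 6.8 kg/L.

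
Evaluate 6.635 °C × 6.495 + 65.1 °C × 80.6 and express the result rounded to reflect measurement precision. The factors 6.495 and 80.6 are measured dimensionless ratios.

6.635 × 6.495 = 43.094325 → 43.09 °C (4 s.f., last digit at the 10^-2 place).
65.1 × 80.6 = 5247.06 → 5.25 × 10^3 °C (3 s.f., last digit at the 10^1 place).
Sum: 5290.154325 °C; keep the coarser place, 10^1.
Result: 5.29 × 10^3 °C.

5.29 × 10^3 °C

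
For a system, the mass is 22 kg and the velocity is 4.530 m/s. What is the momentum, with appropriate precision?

momentum = 22 kg × 4.530 m/s = 99.66 kg·m/s.
22 has 2 significant figures; 4.530 has 4.
Division/multiplication keeps the fewest: 2 significant figures.
Rounded: 1.0 × 10² kg·m/s.

1.0 × 10² kg·m/s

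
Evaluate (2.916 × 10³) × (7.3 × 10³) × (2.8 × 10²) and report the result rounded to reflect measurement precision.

(2.916 × 10³) × (7.3 × 10³) × (2.8 × 10²) = 5.960304 × 10^9
Multiplication/division keeps the fewest significant figures: 2.916 × 10³ → 4 s.f., 7.3 × 10³ → 2 s.f., 2.8 × 10² → 2 s.f.; limit is 2.
Rounded to 2 significant figures: 6.0 × 10⁹.

6.0 × 10⁹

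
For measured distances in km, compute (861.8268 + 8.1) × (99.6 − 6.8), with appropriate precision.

8.07 × 10^4 km²

861.8268 + 8.1 = 869.9268, limited to 1 d.p. → 4 s.f.; 99.6 − 6.8 = 92.8, limited to 1 d.p. → 3 s.f.
Carrying full precision, 869.9268 × 92.8 = 80729.20704; keep min(4, 3) = 3 s.f.
Rounded to 3 significant figures: 8.07 × 10^4 km².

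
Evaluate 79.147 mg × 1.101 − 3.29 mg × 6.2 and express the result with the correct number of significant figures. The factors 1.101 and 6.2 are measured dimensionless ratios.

67 mg

79.147 × 1.101 = 87.140847 → 87.14 mg (4 s.f., last digit at the 10^-2 place).
3.29 × 6.2 = 20.398 → 2.0 × 10^1 mg (2 s.f., last digit at the 10^0 place).
Difference: 66.742847 mg; keep the coarser place, 10^0.
Result: 67 mg.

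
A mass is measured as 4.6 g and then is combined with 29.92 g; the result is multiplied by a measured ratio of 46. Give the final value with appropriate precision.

4.6 g + 29.92 g = 34.52 g; the sum is limited to 1 decimal place (3 s.f.).
Carrying full precision, 34.52 × 46 = 1587.92 g; 46 has 2 s.f., so the result keeps min(3, 2) = 2 s.f.
Rounded to 2 significant figures: 1.6 × 10^3 g.

1.6 × 10^3 g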